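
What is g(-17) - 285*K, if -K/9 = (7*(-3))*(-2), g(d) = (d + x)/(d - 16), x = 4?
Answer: 3555103/33 ≈ 1.0773e+5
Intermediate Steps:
g(d) = (4 + d)/(-16 + d) (g(d) = (d + 4)/(d - 16) = (4 + d)/(-16 + d))
K = -378 (K = -9*7*(-3)*(-2) = -(-189)*(-2) = -9*42 = -378)
g(-17) - 285*K = (4 - 17)/(-16 - 17) - 285*(-378) = -13/(-33) + 107730 = -1/33*(-13) + 107730 = 13/33 + 107730 = 3555103/33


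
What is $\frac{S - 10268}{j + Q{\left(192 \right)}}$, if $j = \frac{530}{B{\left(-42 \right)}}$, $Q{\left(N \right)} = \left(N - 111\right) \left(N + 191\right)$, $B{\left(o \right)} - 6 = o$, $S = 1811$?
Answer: $- \frac{152226}{558149} \approx -0.27273$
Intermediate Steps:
$B{\left(o \right)} = 6 + o$
$Q{\left(N \right)} = \left(-111 + N\right) \left(191 + N\right)$
$j = - \frac{265}{18}$ ($j = \frac{530}{6 - 42} = \frac{530}{-36} = 530 \left(- \frac{1}{36}\right) = - \frac{265}{18} \approx -14.722$)
$\frac{S - 10268}{j + Q{\left(192 \right)}} = \frac{1811 - 10268}{- \frac{265}{18} + \left(-21201 + 192^{2} + 80 \cdot 192\right)} = - \frac{8457}{- \frac{265}{18} + \left(-21201 + 36864 + 15360\right)} = - \frac{8457}{- \frac{265}{18} + 31023} = - \frac{8457}{\frac{558149}{18}} = \left(-8457\right) \frac{18}{558149} = - \frac{152226}{558149}$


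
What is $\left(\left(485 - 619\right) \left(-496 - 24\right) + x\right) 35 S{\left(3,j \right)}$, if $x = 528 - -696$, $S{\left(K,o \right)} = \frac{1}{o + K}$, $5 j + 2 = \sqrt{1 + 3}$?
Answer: $\frac{2481640}{3} \approx 8.2721 \cdot 10^{5}$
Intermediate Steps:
$j = 0$ ($j = - \frac{2}{5} + \frac{\sqrt{1 + 3}}{5} = - \frac{2}{5} + \frac{\sqrt{4}}{5} = - \frac{2}{5} + \frac{1}{5} \cdot 2 = - \frac{2}{5} + \frac{2}{5} = 0$)
$S{\left(K,o \right)} = \frac{1}{K + o}$
$x = 1224$ ($x = 528 + 696 = 1224$)
$\left(\left(485 - 619\right) \left(-496 - 24\right) + x\right) 35 S{\left(3,j \right)} = \left(\left(485 - 619\right) \left(-496 - 24\right) + 1224\right) \frac{35}{3 + 0} = \left(\left(-134\right) \left(-520\right) + 1224\right) \frac{35}{3} = \left(69680 + 1224\right) 35 \cdot \frac{1}{3} = 70904 \cdot \frac{35}{3} = \frac{2481640}{3}$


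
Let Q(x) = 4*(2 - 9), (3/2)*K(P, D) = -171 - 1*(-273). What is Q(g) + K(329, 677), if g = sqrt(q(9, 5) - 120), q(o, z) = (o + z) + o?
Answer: 40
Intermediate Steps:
K(P, D) = 68 (K(P, D) = 2*(-171 - 1*(-273))/3 = 2*(-171 + 273)/3 = (2/3)*102 = 68)
q(o, z) = z + 2*o
g = I*sqrt(97) (g = sqrt((5 + 2*9) - 120) = sqrt((5 + 18) - 120) = sqrt(23 - 120) = sqrt(-97) = I*sqrt(97) ≈ 9.8489*I)
Q(x) = -28 (Q(x) = 4*(-7) = -28)
Q(g) + K(329, 677) = -28 + 68 = 40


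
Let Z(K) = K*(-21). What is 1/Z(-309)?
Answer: 1/6489 ≈ 0.00015411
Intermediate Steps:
Z(K) = -21*K
1/Z(-309) = 1/(-21*(-309)) = 1/6489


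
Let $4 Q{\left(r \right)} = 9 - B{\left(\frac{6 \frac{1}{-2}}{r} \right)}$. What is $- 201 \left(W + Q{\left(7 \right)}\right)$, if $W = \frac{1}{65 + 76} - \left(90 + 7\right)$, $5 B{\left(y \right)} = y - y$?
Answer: $\frac{3580145}{188} \approx 19043.0$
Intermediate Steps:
$B{\left(y \right)} = 0$ ($B{\left(y \right)} = \frac{y - y}{5} = \frac{1}{5} \cdot 0 = 0$)
$Q{\left(r \right)} = \frac{9}{4}$ ($Q{\left(r \right)} = \frac{9 - 0}{4} = \frac{9 + 0}{4} = \frac{1}{4} \cdot 9 = \frac{9}{4}$)
$W = - \frac{13676}{141}$ ($W = \frac{1}{141} - 97 = - \frac{13676}{141} \approx -96.993$)
$- 201 \left(W + Q{\left(7 \right)}\right) = - 201 \left(- \frac{13676}{141} + \frac{9}{4}\right) = \left(-201\right) \left(- \frac{53435}{564}\right) = \frac{3580145}{188}$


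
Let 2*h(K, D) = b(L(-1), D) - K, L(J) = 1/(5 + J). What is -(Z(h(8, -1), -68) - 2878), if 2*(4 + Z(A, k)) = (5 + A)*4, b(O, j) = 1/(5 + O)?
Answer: 60476/21 ≈ 2879.8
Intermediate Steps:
h(K, D) = 2/21 - K/2 (h(K, D) = (1/(5 + 1/(5 - 1)) - K)/2 = (1/(5 + 1/4) - K)/2 = (1/(21/4) - K)/2 = (4/21 - K)/2 = 2/21 - K/2)
Z(A, k) = 6 + 2*A (Z(A, k) = -4 + ((5 + A)*4)/2 = -4 + (20 + 4*A)/2 = -4 + (10 + 2*A) = 6 + 2*A)
-(Z(h(8, -1), -68) - 2878) = -((6 + 2*(2/21 - 1/2*8)) - 2878) = -((6 + 2*(2/21 - 4)) - 2878) = -((6 + 2*(-82/21)) - 2878) = -((6 - 164/21) - 2878) = -(-38/21 - 2878) = -1*(-60476/21) = 60476/21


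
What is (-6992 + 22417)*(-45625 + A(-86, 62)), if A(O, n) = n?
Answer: -702809275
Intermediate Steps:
(-6992 + 22417)*(-45625 + A(-86, 62)) = (-6992 + 22417)*(-45625 + 62) = 15425*(-45563) = -702809275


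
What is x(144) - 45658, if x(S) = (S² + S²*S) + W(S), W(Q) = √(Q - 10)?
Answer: 2961062 + √134 ≈ 2.9611e+6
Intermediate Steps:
W(Q) = √(-10 + Q)
x(S) = S² + S³ + √(-10 + S) (x(S) = (S² + S²*S) + √(-10 + S) = (S² + S³) + √(-10 + S) = S² + S³ + √(-10 + S))
x(144) - 45658 = (144² + 144³ + √(-10 + 144)) - 45658 = (20736 + 2985984 + √134) - 45658 = (3006720 + √134) - 45658 = 2961062 + √134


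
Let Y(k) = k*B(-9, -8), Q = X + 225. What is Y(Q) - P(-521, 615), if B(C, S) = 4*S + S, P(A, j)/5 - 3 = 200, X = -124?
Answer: -5055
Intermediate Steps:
P(A, j) = 1015 (P(A, j) = 15 + 5*200 = 15 + 1000 = 1015)
Q = 101 (Q = -124 + 225 = 101)
B(C, S) = 5*S
Y(k) = -40*k (Y(k) = k*(5*(-8)) = k*(-40) = -40*k)
Y(Q) - P(-521, 615) = -40*101 - 1*1015 = -4040 - 1015 = -5055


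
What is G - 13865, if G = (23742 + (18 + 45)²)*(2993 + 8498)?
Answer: 318413236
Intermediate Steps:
G = 318427101 (G = (23742 + 63²)*11491 = (23742 + 3969)*11491 = 27711*11491 = 318427101)
G - 13865 = 318427101 - 13865 = 318413236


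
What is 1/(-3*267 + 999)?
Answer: 1/198 ≈ 0.0050505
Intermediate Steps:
1/(-3*267 + 999) = 1/(-801 + 999) = 1/198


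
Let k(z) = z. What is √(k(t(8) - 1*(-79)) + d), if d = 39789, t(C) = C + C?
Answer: 26*√59 ≈ 199.71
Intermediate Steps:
t(C) = 2*C
√(k(t(8) - 1*(-79)) + d) = √((2*8 - 1*(-79)) + 39789) = √((16 + 79) + 39789) = √(95 + 39789) = √39884 = 26*√59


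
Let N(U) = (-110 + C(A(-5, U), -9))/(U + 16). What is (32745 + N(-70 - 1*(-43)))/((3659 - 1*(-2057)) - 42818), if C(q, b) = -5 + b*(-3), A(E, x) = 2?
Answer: -32753/37102 ≈ -0.88278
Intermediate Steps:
C(q, b) = -5 - 3*b
N(U) = -88/(16 + U) (N(U) = (-110 + (-5 - 3*(-9)))/(U + 16) = (-110 + (-5 + 27))/(16 + U) = (-110 + 22)/(16 + U) = -88/(16 + U))
(32745 + N(-70 - 1*(-43)))/((3659 - 1*(-2057)) - 42818) = (32745 - 88/(16 + (-70 - 1*(-43))))/((3659 - 1*(-2057)) - 42818) = (32745 - 88/(16 + (-70 + 43)))/((3659 + 2057) - 42818) = (32745 - 88/(16 - 27))/(5716 - 42818) = (32745 - 88/(-11))/(-37102) = (32745 - 88*(-1/11))*(-1/37102) = (32745 + 8)*(-1/37102) = 32753*(-1/37102) = -32753/37102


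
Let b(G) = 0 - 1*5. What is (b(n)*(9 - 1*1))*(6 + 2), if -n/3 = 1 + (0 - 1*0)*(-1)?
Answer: -320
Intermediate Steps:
n = -3 (n = -3*(1 + (0 - 1*0)*(-1)) = -3*(1 + (0 + 0)*(-1)) = -3*(1 + 0*(-1)) = -3*(1 + 0) = -3*1 = -3)
b(G) = -5 (b(G) = 0 - 5 = -5)
(b(n)*(9 - 1*1))*(6 + 2) = (-5*(9 - 1*1))*(6 + 2) = -5*(9 - 1)*8 = -5*8*8 = -40*8 = -320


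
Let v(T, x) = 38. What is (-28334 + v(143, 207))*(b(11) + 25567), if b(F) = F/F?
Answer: -723472128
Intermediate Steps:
b(F) = 1
(-28334 + v(143, 207))*(b(11) + 25567) = (-28334 + 38)*(1 + 25567) = -28296*25568 = -723472128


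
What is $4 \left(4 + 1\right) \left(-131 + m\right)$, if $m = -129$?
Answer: $-5200$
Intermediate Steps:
$4 \left(4 + 1\right) \left(-131 + m\right) = 4 \left(4 + 1\right) \left(-131 - 129\right) = 4 \cdot 5 \left(-260\right) = 20 \left(-260\right) = -5200$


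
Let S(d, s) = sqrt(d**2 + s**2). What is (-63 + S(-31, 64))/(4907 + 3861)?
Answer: -63/8768 + sqrt(5057)/8768 ≈ 0.00092525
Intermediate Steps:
(-63 + S(-31, 64))/(4907 + 3861) = (-63 + sqrt((-31)**2 + 64**2))/(4907 + 3861) = (-63 + sqrt(961 + 4096))/8768 = (-63 + sqrt(5057))*(1/8768) = -63/8768 + sqrt(5057)/8768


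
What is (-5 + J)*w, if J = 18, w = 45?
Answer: 585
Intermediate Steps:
(-5 + J)*w = (-5 + 18)*45 = 13*45 = 585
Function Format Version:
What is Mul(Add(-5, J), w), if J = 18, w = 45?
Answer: 585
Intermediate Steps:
Mul(Add(-5, J), w) = Mul(Add(-5, 18), 45) = Mul(13, 45) = 585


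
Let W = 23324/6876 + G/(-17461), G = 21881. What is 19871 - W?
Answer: 596372984137/30015459 ≈ 19869.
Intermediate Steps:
W = 64201652/30015459 (W = 23324/6876 + 21881/(-17461) = 23324*(1/6876) + 21881*(-1/17461) = 5831/1719 - 21881/17461 = 64201652/30015459 ≈ 2.1390)
19871 - W = 19871 - 1*64201652/30015459 = 19871 - 64201652/30015459 = 596372984137/30015459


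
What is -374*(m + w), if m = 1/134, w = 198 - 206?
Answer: 200277/67 ≈ 2989.2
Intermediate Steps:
w = -8
m = 1/134 ≈ 0.0074627
-374*(m + w) = -374*(1/134 - 8) = -374*(-1071/134) = 200277/67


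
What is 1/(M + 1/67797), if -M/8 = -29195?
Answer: 67797/15834667321 ≈ 4.2816e-6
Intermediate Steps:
M = 233560 (M = -8*(-29195) = 233560)
1/(M + 1/67797) = 1/(233560 + 1/67797) = 1/(15834667321/67797) = 67797/15834667321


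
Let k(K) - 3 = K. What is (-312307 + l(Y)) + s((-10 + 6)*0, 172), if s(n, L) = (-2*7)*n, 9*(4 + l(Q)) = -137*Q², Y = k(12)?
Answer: -315736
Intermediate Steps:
k(K) = 3 + K
Y = 15 (Y = 3 + 12 = 15)
l(Q) = -4 - 137*Q²/9 (l(Q) = -4 + (-137*Q²)/9 = -4 - 137*Q²/9)
s(n, L) = -14*n
(-312307 + l(Y)) + s((-10 + 6)*0, 172) = (-312307 + (-4 - 137/9*15²)) - 14*(-10 + 6)*0 = (-312307 + (-4 - 137/9*225)) - (-56)*0 = (-312307 + (-4 - 3425)) - 14*0 = (-312307 - 3429) + 0 = -315736 + 0 = -315736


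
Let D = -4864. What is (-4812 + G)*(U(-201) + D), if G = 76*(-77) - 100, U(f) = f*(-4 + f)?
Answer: -391174524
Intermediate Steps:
G = -5952 (G = -5852 - 100 = -5952)
(-4812 + G)*(U(-201) + D) = (-4812 - 5952)*(-201*(-4 - 201) - 4864) = -10764*(-201*(-205) - 4864) = -10764*(41205 - 4864) = -10764*36341 = -391174524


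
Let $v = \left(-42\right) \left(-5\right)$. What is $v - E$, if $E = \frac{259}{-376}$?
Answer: $\frac{79219}{376} \approx 210.69$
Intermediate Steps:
$v = 210$
$E = - \frac{259}{376}$ ($E = 259 \left(- \frac{1}{376}\right) = - \frac{259}{376} \approx -0.68883$)
$v - E = 210 - - \frac{259}{376} = 210 + \frac{259}{376} = \frac{79219}{376}$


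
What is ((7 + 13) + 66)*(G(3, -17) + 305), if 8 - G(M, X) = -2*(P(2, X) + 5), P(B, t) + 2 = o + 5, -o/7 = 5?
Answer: 22274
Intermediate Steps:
o = -35 (o = -7*5 = -35)
P(B, t) = -32 (P(B, t) = -2 + (-35 + 5) = -2 - 30 = -32)
G(M, X) = -46 (G(M, X) = 8 - (-2)*(-32 + 5) = 8 - (-2)*(-27) = 8 - 1*54 = 8 - 54 = -46)
((7 + 13) + 66)*(G(3, -17) + 305) = ((7 + 13) + 66)*(-46 + 305) = (20 + 66)*259 = 86*259 = 22274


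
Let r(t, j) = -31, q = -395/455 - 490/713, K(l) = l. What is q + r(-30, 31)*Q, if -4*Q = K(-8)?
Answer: -4123663/64883 ≈ -63.555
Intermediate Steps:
q = -100917/64883 (q = -395*1/455 - 490*1/713 = -79/91 - 490/713 = -100917/64883 ≈ -1.5554)
Q = 2 (Q = -¼*(-8) = 2)
q + r(-30, 31)*Q = -100917/64883 - 31*2 = -100917/64883 - 62 = -4123663/64883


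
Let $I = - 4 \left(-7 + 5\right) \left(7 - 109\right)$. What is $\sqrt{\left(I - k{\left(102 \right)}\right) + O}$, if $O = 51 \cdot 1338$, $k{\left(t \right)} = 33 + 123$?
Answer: $3 \sqrt{7474} \approx 259.36$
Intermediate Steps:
$k{\left(t \right)} = 156$
$I = -816$ ($I = \left(-4\right) \left(-2\right) \left(-102\right) = 8 \left(-102\right) = -816$)
$O = 68238$
$\sqrt{\left(I - k{\left(102 \right)}\right) + O} = \sqrt{\left(-816 - 156\right) + 68238} = \sqrt{-972 + 68238} = \sqrt{67266} = 3 \sqrt{7474}$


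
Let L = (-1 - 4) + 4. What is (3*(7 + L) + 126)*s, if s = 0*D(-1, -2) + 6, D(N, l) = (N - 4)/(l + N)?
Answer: 864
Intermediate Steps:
D(N, l) = (-4 + N)/(N + l)
L = -1 (L = -5 + 4 = -1)
s = 6 (s = 0*((-4 - 1)/(-1 - 2)) + 6 = 0*(-5/(-3)) + 6 = 0*(-⅓*(-5)) + 6 = 0*(5/3) + 6 = 0 + 6 = 6)
(3*(7 + L) + 126)*s = (3*(7 - 1) + 126)*6 = (3*6 + 126)*6 = (18 + 126)*6 = 144*6 = 864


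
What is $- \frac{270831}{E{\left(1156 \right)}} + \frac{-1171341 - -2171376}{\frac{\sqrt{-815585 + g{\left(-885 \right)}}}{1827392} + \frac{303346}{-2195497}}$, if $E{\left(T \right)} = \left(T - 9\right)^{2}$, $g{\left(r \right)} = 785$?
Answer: $- \frac{26125137493127373201708513571049397}{3609560685772292332915332643} - \frac{1572985025918644815190800 i \sqrt{2037}}{2743642439183900636827} \approx -7.2378 \cdot 10^{6} - 25876.0 i$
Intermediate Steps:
$E{\left(T \right)} = \left(-9 + T\right)^{2}$
$- \frac{270831}{E{\left(1156 \right)}} + \frac{-1171341 - -2171376}{\frac{\sqrt{-815585 + g{\left(-885 \right)}}}{1827392} + \frac{303346}{-2195497}} = - \frac{270831}{\left(-9 + 1156\right)^{2}} + \frac{-1171341 - -2171376}{\frac{\sqrt{-815585 + 785}}{1827392} + \frac{303346}{-2195497}} = - \frac{270831}{1147^{2}} + \frac{-1171341 + 2171376}{\sqrt{-814800} \cdot \frac{1}{1827392} + 303346 \left(- \frac{1}{2195497}\right)} = - \frac{270831}{1315609} + \frac{1000035}{20 i \sqrt{2037} \cdot \frac{1}{1827392} - \frac{303346}{2195497}} = \left(-270831\right) \frac{1}{1315609} + \frac{1000035}{\frac{5 i \sqrt{2037}}{456848} - \frac{303346}{2195497}} = - \frac{270831}{1315609} + \frac{1000035}{- \frac{303346}{2195497} + \frac{5 i \sqrt{2037}}{456848}}$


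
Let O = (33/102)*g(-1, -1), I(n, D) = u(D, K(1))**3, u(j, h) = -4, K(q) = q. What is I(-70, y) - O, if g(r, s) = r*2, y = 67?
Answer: -1077/17 ≈ -63.353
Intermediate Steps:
g(r, s) = 2*r
I(n, D) = -64 (I(n, D) = (-4)**3 = -64)
O = -11/17 (O = (33/102)*(2*(-1)) = (33*(1/102))*(-2) = (11/34)*(-2) = -11/17 ≈ -0.64706)
I(-70, y) - O = -64 - 1*(-11/17) = -64 + 11/17 = -1077/17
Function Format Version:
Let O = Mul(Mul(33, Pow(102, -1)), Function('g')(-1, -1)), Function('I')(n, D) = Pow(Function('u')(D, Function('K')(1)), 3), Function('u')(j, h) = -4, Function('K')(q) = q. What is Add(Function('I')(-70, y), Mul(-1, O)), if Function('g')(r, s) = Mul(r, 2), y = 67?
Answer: Rational(-1077, 17) ≈ -63.353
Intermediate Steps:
Function('g')(r, s) = Mul(2, r)
Function('I')(n, D) = -64 (Function('I')(n, D) = Pow(-4, 3) = -64)
O = Rational(-11, 17) (O = Mul(Mul(33, Pow(102, -1)), Mul(2, -1)) = Mul(Mul(33, Rational(1, 102)), -2) = Mul(Rational(11, 34), -2) = Rational(-11, 17) ≈ -0.64706)
Add(Function('I')(-70, y), Mul(-1, O)) = Add(-64, Mul(-1, Rational(-11, 17))) = Add(-64, Rational(11, 17)) = Rational(-1077, 17)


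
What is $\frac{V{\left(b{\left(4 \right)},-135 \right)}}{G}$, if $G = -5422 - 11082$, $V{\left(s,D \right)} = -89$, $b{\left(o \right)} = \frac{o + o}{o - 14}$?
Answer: $\frac{89}{16504} \approx 0.0053926$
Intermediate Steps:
$b{\left(o \right)} = \frac{2 o}{-14 + o}$
$G = -16504$
$\frac{V{\left(b{\left(4 \right)},-135 \right)}}{G} = - \frac{89}{-16504} = \left(-89\right) \left(- \frac{1}{16504}\right) = \frac{89}{16504}$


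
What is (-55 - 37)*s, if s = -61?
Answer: 5612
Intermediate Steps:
(-55 - 37)*s = (-55 - 37)*(-61) = -92*(-61) = 5612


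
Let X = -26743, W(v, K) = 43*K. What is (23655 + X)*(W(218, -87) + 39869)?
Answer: -111563264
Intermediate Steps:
(23655 + X)*(W(218, -87) + 39869) = (23655 - 26743)*(43*(-87) + 39869) = -3088*(-3741 + 39869) = -3088*36128 = -111563264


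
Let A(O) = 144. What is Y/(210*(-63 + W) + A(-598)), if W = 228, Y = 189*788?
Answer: 8274/1933 ≈ 4.2804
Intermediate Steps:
Y = 148932
Y/(210*(-63 + W) + A(-598)) = 148932/(210*(-63 + 228) + 144) = 148932/(210*165 + 144) = 148932/(34650 + 144) = 148932/34794 = 148932*(1/34794) = 8274/1933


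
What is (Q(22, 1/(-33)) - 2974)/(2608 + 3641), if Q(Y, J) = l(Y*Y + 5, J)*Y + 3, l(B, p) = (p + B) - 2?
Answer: 23227/18747 ≈ 1.2390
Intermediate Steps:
l(B, p) = -2 + B + p (l(B, p) = (B + p) - 2 = -2 + B + p)
Q(Y, J) = 3 + Y*(3 + J + Y²) (Q(Y, J) = (-2 + (Y*Y + 5) + J)*Y + 3 = (-2 + (Y² + 5) + J)*Y + 3 = (-2 + (5 + Y²) + J)*Y + 3 = (3 + J + Y²)*Y + 3 = Y*(3 + J + Y²) + 3 = 3 + Y*(3 + J + Y²))
(Q(22, 1/(-33)) - 2974)/(2608 + 3641) = ((3 + 22*(3 + 1/(-33) + 22²)) - 2974)/(2608 + 3641) = ((3 + 22*(3 - 1/33 + 484)) - 2974)/6249 = ((3 + 22*(16070/33)) - 2974)*(1/6249) = ((3 + 32140/3) - 2974)*(1/6249) = (32149/3 - 2974)*(1/6249) = (23227/3)*(1/6249) = 23227/18747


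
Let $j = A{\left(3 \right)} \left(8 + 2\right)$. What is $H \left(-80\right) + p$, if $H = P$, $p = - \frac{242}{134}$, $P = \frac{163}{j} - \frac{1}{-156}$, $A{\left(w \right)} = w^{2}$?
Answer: $- \frac{1153961}{7839} \approx -147.21$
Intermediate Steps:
$j = 90$ ($j = 3^{2} \left(8 + 2\right) = 9 \cdot 10 = 90$)
$P = \frac{4253}{2340}$ ($P = \frac{163}{90} - \frac{1}{-156} = 163 \cdot \frac{1}{90} - - \frac{1}{156} = \frac{163}{90} + \frac{1}{156} = \frac{4253}{2340} \approx 1.8175$)
$p = - \frac{121}{67}$ ($p = \left(-242\right) \frac{1}{134} = - \frac{121}{67} \approx -1.806$)
$H = \frac{4253}{2340} \approx 1.8175$
$H \left(-80\right) + p = \frac{4253}{2340} \left(-80\right) - \frac{121}{67} = - \frac{17012}{117} - \frac{121}{67} = - \frac{1153961}{7839}$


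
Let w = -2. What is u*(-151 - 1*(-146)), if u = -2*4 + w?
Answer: 50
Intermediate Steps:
u = -10 (u = -2*4 - 2 = -8 - 2 = -10)
u*(-151 - 1*(-146)) = -10*(-151 - 1*(-146)) = -10*(-151 + 146) = -10*(-5) = 50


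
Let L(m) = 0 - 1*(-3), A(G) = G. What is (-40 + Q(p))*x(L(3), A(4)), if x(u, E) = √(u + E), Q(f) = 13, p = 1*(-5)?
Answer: -27*√7 ≈ -71.435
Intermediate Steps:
L(m) = 3 (L(m) = 0 + 3 = 3)
p = -5
x(u, E) = √(E + u)
(-40 + Q(p))*x(L(3), A(4)) = (-40 + 13)*√(4 + 3) = -27*√7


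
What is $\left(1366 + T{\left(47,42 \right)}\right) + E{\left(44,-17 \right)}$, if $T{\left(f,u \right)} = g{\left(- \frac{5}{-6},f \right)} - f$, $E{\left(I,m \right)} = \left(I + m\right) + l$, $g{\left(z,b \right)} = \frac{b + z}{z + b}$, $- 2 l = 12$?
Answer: $1341$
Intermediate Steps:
$l = -6$ ($l = \left(- \frac{1}{2}\right) 12 = -6$)
$g{\left(z,b \right)} = 1$ ($g{\left(z,b \right)} = \frac{b + z}{b + z} = 1$)
$E{\left(I,m \right)} = -6 + I + m$ ($E{\left(I,m \right)} = \left(I + m\right) - 6 = -6 + I + m$)
$T{\left(f,u \right)} = 1 - f$
$\left(1366 + T{\left(47,42 \right)}\right) + E{\left(44,-17 \right)} = \left(1366 + \left(1 - 47\right)\right) - -21 = \left(1366 + \left(1 - 47\right)\right) + 21 = \left(1366 - 46\right) + 21 = 1320 + 21 = 1341$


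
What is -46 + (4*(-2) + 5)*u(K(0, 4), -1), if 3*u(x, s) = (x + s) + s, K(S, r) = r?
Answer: -48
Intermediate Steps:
u(x, s) = x/3 + 2*s/3 (u(x, s) = ((x + s) + s)/3 = ((s + x) + s)/3 = (x + 2*s)/3 = x/3 + 2*s/3)
-46 + (4*(-2) + 5)*u(K(0, 4), -1) = -46 + (4*(-2) + 5)*((⅓)*4 + (⅔)*(-1)) = -46 + (-8 + 5)*(4/3 - ⅔) = -46 - 3*⅔ = -46 - 2 = -48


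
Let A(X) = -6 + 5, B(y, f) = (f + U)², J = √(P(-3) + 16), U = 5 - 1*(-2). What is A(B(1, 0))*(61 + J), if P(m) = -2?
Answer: -61 - √14 ≈ -64.742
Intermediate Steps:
U = 7 (U = 5 + 2 = 7)
J = √14 (J = √(-2 + 16) = √14 ≈ 3.7417)
B(y, f) = (7 + f)² (B(y, f) = (f + 7)² = (7 + f)²)
A(X) = -1
A(B(1, 0))*(61 + J) = -(61 + √14) = -61 - √14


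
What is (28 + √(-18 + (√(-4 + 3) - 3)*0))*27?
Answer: 756 + 81*I*√2 ≈ 756.0 + 114.55*I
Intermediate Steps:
(28 + √(-18 + (√(-4 + 3) - 3)*0))*27 = (28 + √(-18 + (√(-1) - 3)*0))*27 = (28 + √(-18 + (I - 3)*0))*27 = (28 + √(-18 + (-3 + I)*0))*27 = (28 + √(-18 + 0))*27 = (28 + √(-18))*27 = (28 + 3*I*√2)*27 = 756 + 81*I*√2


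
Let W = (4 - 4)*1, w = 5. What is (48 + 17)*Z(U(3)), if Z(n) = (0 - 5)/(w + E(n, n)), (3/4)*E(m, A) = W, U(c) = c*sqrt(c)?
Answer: -65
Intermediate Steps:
U(c) = c**(3/2)
W = 0 (W = 0*1 = 0)
E(m, A) = 0 (E(m, A) = (4/3)*0 = 0)
Z(n) = -1 (Z(n) = (0 - 5)/(5 + 0) = -5/5 = -5*1/5 = -1)
(48 + 17)*Z(U(3)) = (48 + 17)*(-1) = 65*(-1) = -65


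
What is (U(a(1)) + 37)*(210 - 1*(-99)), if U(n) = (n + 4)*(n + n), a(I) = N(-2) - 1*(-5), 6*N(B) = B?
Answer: 109283/3 ≈ 36428.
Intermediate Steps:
N(B) = B/6
a(I) = 14/3 (a(I) = (⅙)*(-2) - 1*(-5) = -⅓ + 5 = 14/3)
U(n) = 2*n*(4 + n) (U(n) = (4 + n)*(2*n) = 2*n*(4 + n))
(U(a(1)) + 37)*(210 - 1*(-99)) = (2*(14/3)*(4 + 14/3) + 37)*(210 - 1*(-99)) = (2*(14/3)*(26/3) + 37)*(210 + 99) = (728/9 + 37)*309 = (1061/9)*309 = 109283/3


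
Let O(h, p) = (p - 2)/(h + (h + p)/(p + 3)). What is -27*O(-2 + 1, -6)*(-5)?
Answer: -810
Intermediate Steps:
O(h, p) = (-2 + p)/(h + (h + p)/(3 + p))
-27*O(-2 + 1, -6)*(-5) = -27*(-6 - 6 + (-6)²)/(-6 + 4*(-2 + 1) + (-2 + 1)*(-6))*(-5) = -27*(-6 - 6 + 36)/(-6 + 4*(-1) - 1*(-6))*(-5) = -27*24/(-6 - 4 + 6)*(-5) = -27*24/(-4)*(-5) = -(-27)*24/4*(-5) = -27*(-6)*(-5) = 162*(-5) = -810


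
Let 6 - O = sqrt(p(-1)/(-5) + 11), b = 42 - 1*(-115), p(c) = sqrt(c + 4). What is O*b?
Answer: 942 - 157*sqrt(275 - 5*sqrt(3))/5 ≈ 429.55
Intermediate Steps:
p(c) = sqrt(4 + c)
b = 157 (b = 42 + 115 = 157)
O = 6 - sqrt(11 - sqrt(3)/5) (O = 6 - sqrt(sqrt(4 - 1)/(-5) + 11) = 6 - sqrt(sqrt(3)*(-1/5) + 11) = 6 - sqrt(-sqrt(3)/5 + 11) = 6 - sqrt(11 - sqrt(3)/5) ≈ 2.7360)
O*b = (6 - sqrt(275 - 5*sqrt(3))/5)*157 = 942 - 157*sqrt(275 - 5*sqrt(3))/5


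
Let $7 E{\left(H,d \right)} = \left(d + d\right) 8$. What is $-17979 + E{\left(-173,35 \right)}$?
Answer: $-17899$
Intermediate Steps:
$E{\left(H,d \right)} = \frac{16 d}{7}$ ($E{\left(H,d \right)} = \frac{\left(d + d\right) 8}{7} = \frac{2 d 8}{7} = \frac{16 d}{7}$)
$-17979 + E{\left(-173,35 \right)} = -17979 + \frac{16}{7} \cdot 35 = -17979 + 80 = -17899$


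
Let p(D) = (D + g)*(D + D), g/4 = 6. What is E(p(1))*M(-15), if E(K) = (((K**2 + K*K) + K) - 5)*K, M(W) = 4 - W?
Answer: 4792750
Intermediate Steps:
g = 24 (g = 4*6 = 24)
p(D) = 2*D*(24 + D) (p(D) = (D + 24)*(D + D) = (24 + D)*(2*D) = 2*D*(24 + D))
E(K) = K*(-5 + K + 2*K**2) (E(K) = (((K**2 + K**2) + K) - 5)*K = ((2*K**2 + K) - 5)*K = ((K + 2*K**2) - 5)*K = (-5 + K + 2*K**2)*K = K*(-5 + K + 2*K**2))
E(p(1))*M(-15) = ((2*1*(24 + 1))*(-5 + 2*1*(24 + 1) + 2*(2*1*(24 + 1))**2))*(4 - 1*(-15)) = ((2*1*25)*(-5 + 2*1*25 + 2*(2*1*25)**2))*(4 + 15) = (50*(-5 + 50 + 2*50**2))*19 = (50*(-5 + 50 + 2*2500))*19 = (50*(-5 + 50 + 5000))*19 = (50*5045)*19 = 252250*19 = 4792750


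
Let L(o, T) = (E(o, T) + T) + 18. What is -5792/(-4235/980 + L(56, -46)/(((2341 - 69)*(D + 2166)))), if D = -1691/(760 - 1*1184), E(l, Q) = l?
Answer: 10594199907200/7904353937 ≈ 1340.3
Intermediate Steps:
L(o, T) = 18 + T + o (L(o, T) = (o + T) + 18 = (T + o) + 18 = 18 + T + o)
D = 1691/424 (D = -1691/(760 - 1184) = -1691/(-424) = -1691*(-1/424) = 1691/424 ≈ 3.9882)
-5792/(-4235/980 + L(56, -46)/(((2341 - 69)*(D + 2166)))) = -5792/(-4235/980 + (18 - 46 + 56)/(((2341 - 69)*(1691/424 + 2166)))) = -5792/(-4235*1/980 + 28/((2272*(920075/424)))) = -5792/(-121/28 + 28/(261301300/53)) = -5792/(-121/28 + 28*(53/261301300)) = -5792/(-121/28 + 371/65325325) = -5792/(-7904353937/1829109100) = -5792*(-1829109100/7904353937) = 10594199907200/7904353937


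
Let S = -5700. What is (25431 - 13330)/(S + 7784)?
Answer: 12101/2084 ≈ 5.8066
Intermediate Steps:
(25431 - 13330)/(S + 7784) = (25431 - 13330)/(-5700 + 7784) = 12101/2084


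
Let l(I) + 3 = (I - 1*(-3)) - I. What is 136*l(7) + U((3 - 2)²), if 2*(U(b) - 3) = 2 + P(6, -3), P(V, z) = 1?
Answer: 9/2 ≈ 4.5000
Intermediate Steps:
U(b) = 9/2 (U(b) = 3 + (2 + 1)/2 = 3 + (½)*3 = 3 + 3/2 = 9/2)
l(I) = 0 (l(I) = -3 + ((I - 1*(-3)) - I) = -3 + ((I + 3) - I) = -3 + ((3 + I) - I) = -3 + 3 = 0)
136*l(7) + U((3 - 2)²) = 136*0 + 9/2 = 0 + 9/2 = 9/2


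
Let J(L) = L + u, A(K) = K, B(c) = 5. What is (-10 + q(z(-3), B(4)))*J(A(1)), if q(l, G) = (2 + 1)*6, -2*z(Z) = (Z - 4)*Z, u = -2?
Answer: -8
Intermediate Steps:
z(Z) = -Z*(-4 + Z)/2 (z(Z) = -(Z - 4)*Z/2 = -(-4 + Z)*Z/2 = -Z*(-4 + Z)/2)
q(l, G) = 18 (q(l, G) = 3*6 = 18)
J(L) = -2 + L (J(L) = L - 2 = -2 + L)
(-10 + q(z(-3), B(4)))*J(A(1)) = (-10 + 18)*(-2 + 1) = 8*(-1) = -8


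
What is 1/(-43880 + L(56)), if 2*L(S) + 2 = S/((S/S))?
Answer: -1/43853 ≈ -2.2803e-5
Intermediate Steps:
L(S) = -1 + S/2 (L(S) = -1 + (S/((S/S)))/2 = -1 + (S/1)/2 = -1 + (S*1)/2 = -1 + S/2)
1/(-43880 + L(56)) = 1/(-43880 + (-1 + (½)*56)) = 1/(-43880 + (-1 + 28)) = 1/(-43880 + 27) = 1/(-43853) = -1/43853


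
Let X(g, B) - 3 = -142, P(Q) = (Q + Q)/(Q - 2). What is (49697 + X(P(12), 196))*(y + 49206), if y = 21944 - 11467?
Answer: 2957770114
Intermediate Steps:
P(Q) = 2*Q/(-2 + Q) (P(Q) = (2*Q)/(-2 + Q) = 2*Q/(-2 + Q))
y = 10477
X(g, B) = -139 (X(g, B) = 3 - 142 = -139)
(49697 + X(P(12), 196))*(y + 49206) = (49697 - 139)*(10477 + 49206) = 49558*59683 = 2957770114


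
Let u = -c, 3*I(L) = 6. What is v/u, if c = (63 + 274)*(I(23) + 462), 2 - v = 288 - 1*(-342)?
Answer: 157/39092 ≈ 0.0040162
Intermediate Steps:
I(L) = 2 (I(L) = (⅓)*6 = 2)
v = -628 (v = 2 - (288 - 1*(-342)) = 2 - (288 + 342) = 2 - 1*630 = 2 - 630 = -628)
c = 156368 (c = (63 + 274)*(2 + 462) = 337*464 = 156368)
u = -156368 (u = -1*156368 = -156368)
v/u = -628/(-156368) = -628*(-1/156368) = 157/39092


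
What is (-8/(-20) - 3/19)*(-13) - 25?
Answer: -2674/95 ≈ -28.147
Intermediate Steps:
(-8/(-20) - 3/19)*(-13) - 25 = (-8*(-1/20) - 3*1/19)*(-13) - 25 = (⅖ - 3/19)*(-13) - 25 = (23/95)*(-13) - 25 = -299/95 - 25 = -2674/95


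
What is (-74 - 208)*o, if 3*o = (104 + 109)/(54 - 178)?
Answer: 10011/62 ≈ 161.47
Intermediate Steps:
o = -71/124 (o = ((104 + 109)/(54 - 178))/3 = (213/(-124))/3 = (213*(-1/124))/3 = (⅓)*(-213/124) = -71/124 ≈ -0.57258)
(-74 - 208)*o = (-74 - 208)*(-71/124) = -282*(-71/124) = 10011/62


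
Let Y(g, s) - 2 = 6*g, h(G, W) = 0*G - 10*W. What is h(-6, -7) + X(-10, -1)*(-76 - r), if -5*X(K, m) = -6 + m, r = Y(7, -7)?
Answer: -98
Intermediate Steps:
h(G, W) = -10*W (h(G, W) = 0 - 10*W = -10*W)
Y(g, s) = 2 + 6*g
r = 44 (r = 2 + 6*7 = 2 + 42 = 44)
X(K, m) = 6/5 - m/5 (X(K, m) = -(-6 + m)/5 = 6/5 - m/5)
h(-6, -7) + X(-10, -1)*(-76 - r) = -10*(-7) + (6/5 - ⅕*(-1))*(-76 - 1*44) = 70 + (6/5 + ⅕)*(-76 - 44) = 70 + (7/5)*(-120) = 70 - 168 = -98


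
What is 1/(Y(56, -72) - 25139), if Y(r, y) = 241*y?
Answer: -1/42491 ≈ -2.3534e-5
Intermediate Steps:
1/(Y(56, -72) - 25139) = 1/(241*(-72) - 25139) = 1/(-17352 - 25139) = 1/(-42491) = -1/42491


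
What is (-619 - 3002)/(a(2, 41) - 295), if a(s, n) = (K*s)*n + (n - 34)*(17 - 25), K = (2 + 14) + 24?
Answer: -3621/2929 ≈ -1.2363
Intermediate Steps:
K = 40 (K = 16 + 24 = 40)
a(s, n) = 272 - 8*n + 40*n*s (a(s, n) = (40*s)*n + (n - 34)*(17 - 25) = 40*n*s + (-34 + n)*(-8) = 40*n*s + (272 - 8*n) = 272 - 8*n + 40*n*s)
(-619 - 3002)/(a(2, 41) - 295) = (-619 - 3002)/((272 - 8*41 + 40*41*2) - 295) = -3621/((272 - 328 + 3280) - 295) = -3621/(3224 - 295) = -3621/2929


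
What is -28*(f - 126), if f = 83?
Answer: 1204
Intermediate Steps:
-28*(f - 126) = -28*(83 - 126) = -28*(-43) = 1204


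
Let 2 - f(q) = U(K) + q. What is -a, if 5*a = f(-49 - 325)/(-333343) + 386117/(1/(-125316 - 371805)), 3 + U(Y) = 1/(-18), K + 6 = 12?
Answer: 1151714613697240141/30000870 ≈ 3.8389e+10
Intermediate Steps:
K = 6 (K = -6 + 12 = 6)
U(Y) = -55/18 (U(Y) = -3 + 1/(-18) = -3 - 1/18 = -55/18)
f(q) = 91/18 - q (f(q) = 2 - (-55/18 + q) = 2 + (55/18 - q) = 91/18 - q)
a = -1151714613697240141/30000870 (a = ((91/18 - (-49 - 325))/(-333343) + 386117/(1/(-125316 - 371805)))/5 = ((91/18 - 1*(-374))*(-1/333343) + 386117/(1/(-497121)))/5 = ((91/18 + 374)*(-1/333343) + 386117/(-1/497121))/5 = ((6823/18)*(-1/333343) + 386117*(-497121))/5 = (-6823/6000174 - 191946869157)/5 = (⅕)*(-1151714613697240141/6000174) = -1151714613697240141/30000870 ≈ -3.8389e+10)
-a = -1*(-1151714613697240141/30000870) = 1151714613697240141/30000870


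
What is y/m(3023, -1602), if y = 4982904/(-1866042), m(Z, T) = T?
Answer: 46138/27679623 ≈ 0.0016669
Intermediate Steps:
y = -276828/103669 (y = 4982904*(-1/1866042) = -276828/103669 ≈ -2.6703)
y/m(3023, -1602) = -276828/103669/(-1602) = -276828/103669*(-1/1602) = 46138/27679623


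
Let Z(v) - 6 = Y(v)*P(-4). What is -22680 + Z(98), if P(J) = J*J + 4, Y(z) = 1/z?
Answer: -1111016/49 ≈ -22674.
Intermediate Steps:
P(J) = 4 + J**2 (P(J) = J**2 + 4 = 4 + J**2)
Z(v) = 6 + 20/v (Z(v) = 6 + (4 + (-4)**2)/v = 6 + (4 + 16)/v = 6 + 20/v)
-22680 + Z(98) = -22680 + (6 + 20/98) = -22680 + (6 + 20*(1/98)) = -22680 + (6 + 10/49) = -22680 + 304/49 = -1111016/49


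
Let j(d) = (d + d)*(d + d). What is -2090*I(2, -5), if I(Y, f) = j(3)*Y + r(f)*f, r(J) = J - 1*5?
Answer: -254980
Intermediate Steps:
r(J) = -5 + J (r(J) = J - 5 = -5 + J)
j(d) = 4*d² (j(d) = (2*d)*(2*d) = 4*d²)
I(Y, f) = 36*Y + f*(-5 + f) (I(Y, f) = (4*3²)*Y + (-5 + f)*f = (4*9)*Y + f*(-5 + f) = 36*Y + f*(-5 + f))
-2090*I(2, -5) = -2090*(36*2 - 5*(-5 - 5)) = -2090*(72 - 5*(-10)) = -2090*(72 + 50) = -2090*122 = -254980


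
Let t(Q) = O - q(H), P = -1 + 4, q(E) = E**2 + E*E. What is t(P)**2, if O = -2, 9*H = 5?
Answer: 44944/6561 ≈ 6.8502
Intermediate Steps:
H = 5/9 (H = (1/9)*5 = 5/9 ≈ 0.55556)
q(E) = 2*E**2 (q(E) = E**2 + E**2 = 2*E**2)
P = 3
t(Q) = -212/81 (t(Q) = -2 - 2*(5/9)**2 = -2 - 2*25/81 = -2 - 1*50/81 = -2 - 50/81 = -212/81)
t(P)**2 = (-212/81)**2 = 44944/6561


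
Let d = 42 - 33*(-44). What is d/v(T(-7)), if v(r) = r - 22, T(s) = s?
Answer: -1494/29 ≈ -51.517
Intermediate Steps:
d = 1494 (d = 42 + 1452 = 1494)
v(r) = -22 + r
d/v(T(-7)) = 1494/(-22 - 7) = 1494/(-29) = 1494*(-1/29) = -1494/29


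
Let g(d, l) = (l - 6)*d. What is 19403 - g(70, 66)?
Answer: 15203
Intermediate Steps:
g(d, l) = d*(-6 + l) (g(d, l) = (-6 + l)*d = d*(-6 + l))
19403 - g(70, 66) = 19403 - 70*(-6 + 66) = 19403 - 70*60 = 19403 - 1*4200 = 19403 - 4200 = 15203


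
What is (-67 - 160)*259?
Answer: -58793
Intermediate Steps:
(-67 - 160)*259 = -227*259 = -58793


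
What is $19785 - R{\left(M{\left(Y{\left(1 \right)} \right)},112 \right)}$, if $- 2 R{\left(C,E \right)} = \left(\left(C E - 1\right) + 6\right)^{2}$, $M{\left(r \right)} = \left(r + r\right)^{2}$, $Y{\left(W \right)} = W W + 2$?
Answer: $\frac{16336939}{2} \approx 8.1685 \cdot 10^{6}$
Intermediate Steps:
$Y{\left(W \right)} = 2 + W^{2}$ ($Y{\left(W \right)} = W^{2} + 2 = 2 + W^{2}$)
$M{\left(r \right)} = 4 r^{2}$ ($M{\left(r \right)} = \left(2 r\right)^{2} = 4 r^{2}$)
$R{\left(C,E \right)} = - \frac{\left(5 + C E\right)^{2}}{2}$ ($R{\left(C,E \right)} = - \frac{\left(\left(C E - 1\right) + 6\right)^{2}}{2} = - \frac{\left(\left(-1 + C E\right) + 6\right)^{2}}{2} = - \frac{\left(5 + C E\right)^{2}}{2}$)
$19785 - R{\left(M{\left(Y{\left(1 \right)} \right)},112 \right)} = 19785 - - \frac{\left(5 + 4 \left(2 + 1^{2}\right)^{2} \cdot 112\right)^{2}}{2} = 19785 - - \frac{\left(5 + 4 \left(2 + 1\right)^{2} \cdot 112\right)^{2}}{2} = 19785 - - \frac{\left(5 + 4 \cdot 3^{2} \cdot 112\right)^{2}}{2} = 19785 - - \frac{\left(5 + 4 \cdot 9 \cdot 112\right)^{2}}{2} = 19785 - - \frac{\left(5 + 36 \cdot 112\right)^{2}}{2} = 19785 - - \frac{\left(5 + 4032\right)^{2}}{2} = 19785 - - \frac{4037^{2}}{2} = 19785 - \left(- \frac{1}{2}\right) 16297369 = 19785 - - \frac{16297369}{2} = 19785 + \frac{16297369}{2} = \frac{16336939}{2}$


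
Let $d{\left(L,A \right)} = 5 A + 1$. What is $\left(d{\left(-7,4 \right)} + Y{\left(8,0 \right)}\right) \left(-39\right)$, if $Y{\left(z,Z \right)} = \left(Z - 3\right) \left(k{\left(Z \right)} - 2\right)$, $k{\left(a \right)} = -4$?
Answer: $-1521$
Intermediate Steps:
$Y{\left(z,Z \right)} = 18 - 6 Z$ ($Y{\left(z,Z \right)} = \left(Z - 3\right) \left(-4 - 2\right) = \left(-3 + Z\right) \left(-6\right) = 18 - 6 Z$)
$d{\left(L,A \right)} = 1 + 5 A$
$\left(d{\left(-7,4 \right)} + Y{\left(8,0 \right)}\right) \left(-39\right) = \left(\left(1 + 5 \cdot 4\right) + \left(18 - 0\right)\right) \left(-39\right) = \left(\left(1 + 20\right) + \left(18 + 0\right)\right) \left(-39\right) = \left(21 + 18\right) \left(-39\right) = 39 \left(-39\right) = -1521$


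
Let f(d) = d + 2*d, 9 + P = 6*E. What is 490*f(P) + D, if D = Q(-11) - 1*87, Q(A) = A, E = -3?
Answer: -39788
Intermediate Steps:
P = -27 (P = -9 + 6*(-3) = -9 - 18 = -27)
f(d) = 3*d
D = -98 (D = -11 - 1*87 = -11 - 87 = -98)
490*f(P) + D = 490*(3*(-27)) - 98 = 490*(-81) - 98 = -39690 - 98 = -39788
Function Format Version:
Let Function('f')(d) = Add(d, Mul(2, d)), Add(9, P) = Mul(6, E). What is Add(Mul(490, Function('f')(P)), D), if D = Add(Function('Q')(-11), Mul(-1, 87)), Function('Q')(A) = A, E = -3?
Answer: -39788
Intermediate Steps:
P = -27 (P = Add(-9, Mul(6, -3)) = Add(-9, -18) = -27)
Function('f')(d) = Mul(3, d)
D = -98 (D = Add(-11, Mul(-1, 87)) = Add(-11, -87) = -98)
Add(Mul(490, Function('f')(P)), D) = Add(Mul(490, Mul(3, -27)), -98) = Add(Mul(490, -81), -98) = Add(-39690, -98) = -39788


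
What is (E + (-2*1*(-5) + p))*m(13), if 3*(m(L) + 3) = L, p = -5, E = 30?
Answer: 140/3 ≈ 46.667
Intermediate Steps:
m(L) = -3 + L/3
(E + (-2*1*(-5) + p))*m(13) = (30 + (-2*1*(-5) - 5))*(-3 + (⅓)*13) = (30 + (-2*(-5) - 5))*(-3 + 13/3) = (30 + (10 - 5))*(4/3) = (30 + 5)*(4/3) = 35*(4/3) = 140/3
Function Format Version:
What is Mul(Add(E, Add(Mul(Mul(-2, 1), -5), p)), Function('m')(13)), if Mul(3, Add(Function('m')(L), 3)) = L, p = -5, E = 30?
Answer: Rational(140, 3) ≈ 46.667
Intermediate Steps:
Function('m')(L) = Add(-3, Mul(Rational(1, 3), L))
Mul(Add(E, Add(Mul(Mul(-2, 1), -5), p)), Function('m')(13)) = Mul(Add(30, Add(Mul(Mul(-2, 1), -5), -5)), Add(-3, Mul(Rational(1, 3), 13))) = Mul(Add(30, Add(Mul(-2, -5), -5)), Add(-3, Rational(13, 3))) = Mul(Add(30, Add(10, -5)), Rational(4, 3)) = Mul(Add(30, 5), Rational(4, 3)) = Mul(35, Rational(4, 3)) = Rational(140, 3)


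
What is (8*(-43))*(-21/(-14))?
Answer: -516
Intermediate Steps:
(8*(-43))*(-21/(-14)) = -(-7224)*(-1)/14 = -344*3/2 = -516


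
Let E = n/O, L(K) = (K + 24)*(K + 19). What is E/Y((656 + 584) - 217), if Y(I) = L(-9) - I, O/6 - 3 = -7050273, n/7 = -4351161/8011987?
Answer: -7427/72147570292620 ≈ -1.0294e-10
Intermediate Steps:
n = -22281/5861 (n = 7*(-4351161/8011987) = 7*(-4351161*1/8011987) = 7*(-3183/5861) = -22281/5861 ≈ -3.8016)
O = -42301620 (O = 18 + 6*(-7050273) = 18 - 42301638 = -42301620)
L(K) = (19 + K)*(24 + K) (L(K) = (24 + K)*(19 + K) = (19 + K)*(24 + K))
E = 7427/82643264940 (E = -22281/5861/(-42301620) = -22281/5861*(-1/42301620) = 7427/82643264940 ≈ 8.9868e-8)
Y(I) = 150 - I (Y(I) = (456 + (-9)² + 43*(-9)) - I = (456 + 81 - 387) - I = 150 - I)
E/Y((656 + 584) - 217) = 7427/(82643264940*(150 - ((656 + 584) - 217))) = 7427/(82643264940*(150 - (1240 - 217))) = 7427/(82643264940*(150 - 1*1023)) = 7427/(82643264940*(150 - 1023)) = (7427/82643264940)/(-873) = (7427/82643264940)*(-1/873) = -7427/72147570292620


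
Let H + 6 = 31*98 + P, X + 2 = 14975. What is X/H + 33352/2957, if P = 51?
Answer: 147099377/9116431 ≈ 16.136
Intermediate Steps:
X = 14973 (X = -2 + 14975 = 14973)
H = 3083 (H = -6 + (31*98 + 51) = -6 + (3038 + 51) = -6 + 3089 = 3083)
X/H + 33352/2957 = 14973/3083 + 33352/2957 = 147099377/9116431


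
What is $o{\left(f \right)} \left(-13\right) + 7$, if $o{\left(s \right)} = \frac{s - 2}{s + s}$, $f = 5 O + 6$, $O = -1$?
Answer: $\frac{27}{2} \approx 13.5$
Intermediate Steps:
$f = 1$ ($f = 5 \left(-1\right) + 6 = -5 + 6 = 1$)
$o{\left(s \right)} = \frac{-2 + s}{2 s}$
$o{\left(f \right)} \left(-13\right) + 7 = \frac{-2 + 1}{2 \cdot 1} \left(-13\right) + 7 = \frac{1}{2} \cdot 1 \left(-1\right) \left(-13\right) + 7 = \left(- \frac{1}{2}\right) \left(-13\right) + 7 = \frac{13}{2} + 7 = \frac{27}{2}$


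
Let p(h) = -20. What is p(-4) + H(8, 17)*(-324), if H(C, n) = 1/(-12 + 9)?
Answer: 88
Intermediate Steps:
H(C, n) = -⅓ (H(C, n) = 1/(-3) = -⅓)
p(-4) + H(8, 17)*(-324) = -20 - ⅓*(-324) = -20 + 108 = 88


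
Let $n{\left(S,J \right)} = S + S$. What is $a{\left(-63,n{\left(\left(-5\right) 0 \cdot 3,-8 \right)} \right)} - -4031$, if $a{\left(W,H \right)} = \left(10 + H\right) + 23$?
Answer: $4064$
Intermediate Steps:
$n{\left(S,J \right)} = 2 S$
$a{\left(W,H \right)} = 33 + H$
$a{\left(-63,n{\left(\left(-5\right) 0 \cdot 3,-8 \right)} \right)} - -4031 = \left(33 + 2 \left(-5\right) 0 \cdot 3\right) - -4031 = \left(33 + 2 \cdot 0 \cdot 3\right) + 4031 = \left(33 + 2 \cdot 0\right) + 4031 = \left(33 + 0\right) + 4031 = 33 + 4031 = 4064$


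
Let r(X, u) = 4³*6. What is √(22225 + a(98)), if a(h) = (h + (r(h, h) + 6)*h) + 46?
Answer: √60589 ≈ 246.15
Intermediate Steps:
r(X, u) = 384 (r(X, u) = 64*6 = 384)
a(h) = 46 + 391*h (a(h) = (h + (384 + 6)*h) + 46 = (h + 390*h) + 46 = 391*h + 46 = 46 + 391*h)
√(22225 + a(98)) = √(22225 + (46 + 391*98)) = √(22225 + (46 + 38318)) = √(22225 + 38364) = √60589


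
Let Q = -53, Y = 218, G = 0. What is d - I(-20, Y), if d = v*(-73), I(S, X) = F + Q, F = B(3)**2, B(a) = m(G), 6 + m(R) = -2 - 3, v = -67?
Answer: 4823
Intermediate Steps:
m(R) = -11 (m(R) = -6 + (-2 - 3) = -6 - 5 = -11)
B(a) = -11
F = 121 (F = (-11)**2 = 121)
I(S, X) = 68 (I(S, X) = 121 - 53 = 68)
d = 4891 (d = -67*(-73) = 4891)
d - I(-20, Y) = 4891 - 1*68 = 4891 - 68 = 4823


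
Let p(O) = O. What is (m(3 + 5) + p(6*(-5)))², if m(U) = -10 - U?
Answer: 2304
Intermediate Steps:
(m(3 + 5) + p(6*(-5)))² = ((-10 - (3 + 5)) + 6*(-5))² = ((-10 - 1*8) - 30)² = ((-10 - 8) - 30)² = (-18 - 30)² = (-48)² = 2304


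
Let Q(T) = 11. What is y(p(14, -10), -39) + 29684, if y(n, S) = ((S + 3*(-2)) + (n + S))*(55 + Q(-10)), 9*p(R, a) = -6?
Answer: 24096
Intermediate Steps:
p(R, a) = -⅔ (p(R, a) = (⅑)*(-6) = -⅔)
y(n, S) = -396 + 66*n + 132*S (y(n, S) = ((S + 3*(-2)) + (n + S))*(55 + 11) = ((S - 6) + (S + n))*66 = ((-6 + S) + (S + n))*66 = (-6 + n + 2*S)*66 = -396 + 66*n + 132*S)
y(p(14, -10), -39) + 29684 = (-396 + 66*(-⅔) + 132*(-39)) + 29684 = (-396 - 44 - 5148) + 29684 = -5588 + 29684 = 24096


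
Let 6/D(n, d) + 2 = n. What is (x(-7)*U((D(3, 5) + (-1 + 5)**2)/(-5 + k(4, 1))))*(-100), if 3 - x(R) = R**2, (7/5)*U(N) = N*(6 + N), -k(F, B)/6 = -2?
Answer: 32384000/343 ≈ 94414.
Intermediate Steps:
k(F, B) = 12 (k(F, B) = -6*(-2) = 12)
D(n, d) = 6/(-2 + n)
U(N) = 5*N*(6 + N)/7 (U(N) = 5*(N*(6 + N))/7 = 5*N*(6 + N)/7)
x(R) = 3 - R**2
(x(-7)*U((D(3, 5) + (-1 + 5)**2)/(-5 + k(4, 1))))*(-100) = ((3 - 1*(-7)**2)*(5*((6/(-2 + 3) + (-1 + 5)**2)/(-5 + 12))*(6 + (6/(-2 + 3) + (-1 + 5)**2)/(-5 + 12))/7))*(-100) = ((3 - 1*49)*(5*((6/1 + 4**2)/7)*(6 + (6/1 + 4**2)/7)/7))*(-100) = ((3 - 49)*(5*((6*1 + 16)*(1/7))*(6 + (6*1 + 16)*(1/7))/7))*(-100) = -230*(6 + 16)*(1/7)*(6 + (6 + 16)*(1/7))/7*(-100) = -230*22*(1/7)*(6 + 22*(1/7))/7*(-100) = -230*22*(6 + 22/7)/(7*7)*(-100) = -230*22*64/(7*7*7)*(-100) = -46*7040/343*(-100) = -323840/343*(-100) = 32384000/343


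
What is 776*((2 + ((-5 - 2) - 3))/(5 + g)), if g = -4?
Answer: -6208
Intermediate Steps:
776*((2 + ((-5 - 2) - 3))/(5 + g)) = 776*((2 + ((-5 - 2) - 3))/(5 - 4)) = 776*((2 + (-7 - 3))/1) = 776*((2 - 10)*1) = 776*(-8*1) = 776*(-8) = -6208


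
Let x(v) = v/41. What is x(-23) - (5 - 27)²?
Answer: -19867/41 ≈ -484.56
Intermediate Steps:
x(v) = v/41 (x(v) = v*(1/41) = v/41)
x(-23) - (5 - 27)² = (1/41)*(-23) - (5 - 27)² = -23/41 - 1*(-22)² = -23/41 - 1*484 = -23/41 - 484 = -19867/41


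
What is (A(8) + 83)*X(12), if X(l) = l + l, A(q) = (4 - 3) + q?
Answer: 2208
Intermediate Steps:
A(q) = 1 + q
X(l) = 2*l
(A(8) + 83)*X(12) = ((1 + 8) + 83)*(2*12) = (9 + 83)*24 = 92*24 = 2208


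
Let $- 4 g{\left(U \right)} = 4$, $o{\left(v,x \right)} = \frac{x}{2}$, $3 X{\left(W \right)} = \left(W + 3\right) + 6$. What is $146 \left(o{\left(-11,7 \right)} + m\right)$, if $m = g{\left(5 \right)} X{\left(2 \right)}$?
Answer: $- \frac{73}{3} \approx -24.333$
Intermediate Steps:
$X{\left(W \right)} = 3 + \frac{W}{3}$ ($X{\left(W \right)} = \frac{\left(W + 3\right) + 6}{3} = \frac{\left(3 + W\right) + 6}{3} = \frac{9 + W}{3} = 3 + \frac{W}{3}$)
$o{\left(v,x \right)} = \frac{x}{2}$ ($o{\left(v,x \right)} = x \frac{1}{2} = \frac{x}{2}$)
$g{\left(U \right)} = -1$ ($g{\left(U \right)} = \left(- \frac{1}{4}\right) 4 = -1$)
$m = - \frac{11}{3}$ ($m = - (3 + \frac{1}{3} \cdot 2) = - (3 + \frac{2}{3}) = \left(-1\right) \frac{11}{3} = - \frac{11}{3} \approx -3.6667$)
$146 \left(o{\left(-11,7 \right)} + m\right) = 146 \left(\frac{1}{2} \cdot 7 - \frac{11}{3}\right) = 146 \left(\frac{7}{2} - \frac{11}{3}\right) = 146 \left(- \frac{1}{6}\right) = - \frac{73}{3}$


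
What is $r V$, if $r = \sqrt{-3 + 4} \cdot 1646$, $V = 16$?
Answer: $26336$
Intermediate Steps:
$r = 1646$ ($r = \sqrt{1} \cdot 1646 = 1 \cdot 1646 = 1646$)
$r V = 1646 \cdot 16 = 26336$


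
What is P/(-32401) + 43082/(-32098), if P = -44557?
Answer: 17145352/520003649 ≈ 0.032972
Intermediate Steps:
P/(-32401) + 43082/(-32098) = -44557/(-32401) + 43082/(-32098) = -44557*(-1/32401) + 43082*(-1/32098) = 44557/32401 - 21541/16049 = 17145352/520003649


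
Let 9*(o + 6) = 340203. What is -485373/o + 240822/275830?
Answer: -187168091472/15637216445 ≈ -11.969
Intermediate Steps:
o = 113383/3 (o = -6 + (⅑)*340203 = -6 + 113401/3 = 113383/3 ≈ 37794.)
-485373/o + 240822/275830 = -485373/113383/3 + 240822/275830 = -485373*3/113383 + 240822*(1/275830) = -1456119/113383 + 120411/137915 = -187168091472/15637216445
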